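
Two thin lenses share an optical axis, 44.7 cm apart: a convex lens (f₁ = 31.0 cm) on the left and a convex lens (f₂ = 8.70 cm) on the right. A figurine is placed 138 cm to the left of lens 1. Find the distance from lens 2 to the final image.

Lens 1: 1/d_i1 = 1/f₁ − 1/d_o1 = 1/(31.0) − 1/(138) = 0.02501, so d_i1 = 39.98 cm.
The intermediate image is 39.98 cm to the right of lens 1, which is 44.7 − (39.98) = 4.720 cm to the left of lens 2, so d_o2 = +4.720 cm.
Lens 2: 1/d_i2 = 1/f₂ − 1/d_o2 = 1/(8.70) − 1/(4.720) = -0.09692, so d_i2 = -10.3 cm.
The final image is virtual, 10.3 cm to the left of lens 2 (overall magnification ≈ -0.63).

10.3 cm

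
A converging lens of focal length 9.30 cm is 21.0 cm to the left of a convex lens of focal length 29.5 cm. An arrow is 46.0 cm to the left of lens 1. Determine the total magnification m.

m = -0.371

Lens 1: 1/d_i1 = 1/(9.30) − 1/(46.0) = 0.08579, so d_i1 = 11.66 cm; m₁ = −d_i1/d_o1 = -0.2535.
d_o2 = 21.0 − (11.66) = 9.340 cm.
Lens 2: 1/d_i2 = 1/(29.5) − 1/(9.340) = -0.07317, so d_i2 = -13.67 cm; m₂ = −d_i2/d_o2 = +1.463.
m = m₁·m₂ = (-0.2535)(+1.463) = -0.371.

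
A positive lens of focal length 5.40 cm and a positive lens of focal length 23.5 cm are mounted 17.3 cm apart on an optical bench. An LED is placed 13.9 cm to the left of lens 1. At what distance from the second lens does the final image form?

Lens 1: 1/d_i1 = 1/f₁ − 1/d_o1 = 1/(5.40) − 1/(13.9) = 0.1132, so d_i1 = 8.831 cm.
The intermediate image is 8.831 cm to the right of lens 1, which is 17.3 − (8.831) = 8.469 cm to the left of lens 2, so d_o2 = +8.469 cm.
Lens 2: 1/d_i2 = 1/f₂ − 1/d_o2 = 1/(23.5) − 1/(8.469) = -0.07552, so d_i2 = -13.2 cm.
The final image is virtual, 13.2 cm to the left of lens 2 (overall magnification ≈ -0.99).

13.2 cm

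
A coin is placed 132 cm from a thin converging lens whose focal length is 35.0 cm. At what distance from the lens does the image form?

Lens equation: 1/v = 1/f − 1/u = 1/(35.00) − 1/(132) = 0.02857 − 0.007576 = 0.02100, so v = 47.6 cm.
The image is real, inverted and reduced, on the far side of the lens.

47.6 cm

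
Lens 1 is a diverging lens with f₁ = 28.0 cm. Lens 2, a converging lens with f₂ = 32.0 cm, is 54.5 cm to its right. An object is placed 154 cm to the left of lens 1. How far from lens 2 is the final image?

54.2 cm

Lens 1 is diverging, so f₁ = −28.0 cm.
Lens 1: 1/d_i1 = 1/f₁ − 1/d_o1 = 1/(-28.0) − 1/(154) = -0.04221, so d_i1 = -23.69 cm.
The intermediate image is 23.69 cm to the left of lens 1 (virtual), which is 54.5 − (-23.69) = 78.19 cm to the left of lens 2, so d_o2 = +78.19 cm.
Lens 2: 1/d_i2 = 1/f₂ − 1/d_o2 = 1/(32.0) − 1/(78.19) = 0.01846, so d_i2 = 54.2 cm.
The final image is real, 54.2 cm to the right of lens 2 (overall magnification ≈ -0.11).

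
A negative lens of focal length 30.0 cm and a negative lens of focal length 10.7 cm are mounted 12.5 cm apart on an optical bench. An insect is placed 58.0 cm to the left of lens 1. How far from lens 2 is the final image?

8.04 cm

Lens 1 is diverging, so f₁ = −30.0 cm.
Lens 1: 1/d_i1 = 1/f₁ − 1/d_o1 = 1/(-30.0) − 1/(58.0) = -0.05057, so d_i1 = -19.77 cm.
The intermediate image is 19.77 cm to the left of lens 1 (virtual), which is 12.5 − (-19.77) = 32.27 cm to the left of lens 2, so d_o2 = +32.27 cm.
Lens 2 is diverging, so f₂ = −10.7 cm.
Lens 2: 1/d_i2 = 1/f₂ − 1/d_o2 = 1/(-10.7) − 1/(32.27) = -0.1244, so d_i2 = -8.04 cm.
The final image is virtual, 8.04 cm to the left of lens 2 (overall magnification ≈ 0.085).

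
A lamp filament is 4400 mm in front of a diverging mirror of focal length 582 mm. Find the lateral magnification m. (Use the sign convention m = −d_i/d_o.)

For a diverging mirror, f = -582 mm.
1/d_i = 1/f − 1/d_o = 1/(-582.0) − 1/(4400) = -0.001945, so d_i = -514.0 mm.
m = −d_i/d_o = −(-514.0)/(4400) = +0.117.
The image is virtual, upright and reduced, behind the mirror.

m = +0.117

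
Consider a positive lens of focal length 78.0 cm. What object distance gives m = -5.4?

m = −d_i/d_o ⇒ d_i = −m·d_o.
1/f = 1/d_o + 1/d_i = 1/d_o − 1/(m·d_o) = (1 − 1/m)/d_o, so d_o = f(1 − 1/m) = (78.00)(1 − 1/(-5.4)) = 92.4 cm.

92.4 cm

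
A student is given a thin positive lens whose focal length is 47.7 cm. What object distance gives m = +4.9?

m = −d_i/d_o ⇒ d_i = −m·d_o.
1/f = 1/d_o + 1/d_i = 1/d_o − 1/(m·d_o) = (1 − 1/m)/d_o, so d_o = f(1 − 1/m) = (47.70)(1 − 1/(+4.9)) = 38.0 cm.

38.0 cm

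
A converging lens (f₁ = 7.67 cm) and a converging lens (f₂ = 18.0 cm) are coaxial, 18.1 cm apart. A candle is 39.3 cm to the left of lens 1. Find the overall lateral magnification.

m = -0.463

Lens 1: 1/d_i1 = 1/(7.67) − 1/(39.3) = 0.1049, so d_i1 = 9.530 cm; m₁ = −d_i1/d_o1 = -0.2425.
d_o2 = 18.1 − (9.530) = 8.570 cm.
Lens 2: 1/d_i2 = 1/(18.0) − 1/(8.570) = -0.06113, so d_i2 = -16.36 cm; m₂ = −d_i2/d_o2 = +1.909.
m = m₁·m₂ = (-0.2425)(+1.909) = -0.463.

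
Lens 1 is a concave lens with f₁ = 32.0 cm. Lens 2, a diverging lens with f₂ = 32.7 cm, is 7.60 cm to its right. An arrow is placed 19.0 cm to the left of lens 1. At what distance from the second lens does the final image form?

12.2 cm

Lens 1 is diverging, so f₁ = −32.0 cm.
Lens 1: 1/d_i1 = 1/f₁ − 1/d_o1 = 1/(-32.0) − 1/(19.0) = -0.08388, so d_i1 = -11.92 cm.
The intermediate image is 11.92 cm to the left of lens 1 (virtual), which is 7.60 − (-11.92) = 19.52 cm to the left of lens 2, so d_o2 = +19.52 cm.
Lens 2 is diverging, so f₂ = −32.7 cm.
Lens 2: 1/d_i2 = 1/f₂ − 1/d_o2 = 1/(-32.7) − 1/(19.52) = -0.08181, so d_i2 = -12.2 cm.
The final image is virtual, 12.2 cm to the left of lens 2 (overall magnification ≈ 0.39).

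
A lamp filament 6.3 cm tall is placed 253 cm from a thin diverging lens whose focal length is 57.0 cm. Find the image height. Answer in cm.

For a diverging lens, f = -57.0 cm.
1/d_i = 1/f − 1/d_o = 1/(-57.00) − 1/(253) = -0.02150, so d_i = -46.52 cm.
m = −d_i/d_o = +0.1839.
|h_i| = |m|·h_o = 0.1839 × 6.3 = 1.16 cm. The image is virtual, upright and reduced, on the same side as the object.

1.16 cm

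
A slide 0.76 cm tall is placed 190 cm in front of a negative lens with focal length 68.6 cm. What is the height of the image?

For a negative lens, f = -68.6 cm.
1/d_i = 1/f − 1/d_o = 1/(-68.60) − 1/(190) = -0.01984, so d_i = -50.40 cm.
m = −d_i/d_o = +0.2653.
|h_i| = |m|·h_o = 0.2653 × 0.76 = 0.202 cm. The image is virtual, upright and reduced, on the same side as the object.

0.202 cm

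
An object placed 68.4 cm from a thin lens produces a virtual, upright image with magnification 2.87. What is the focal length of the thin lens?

m = −d_i/d_o ⇒ d_i = −m·d_o = −(+2.87)·(68.4) = -196.3 cm.
1/f = 1/d_o + 1/d_i = 1/(68.4) + 1/(-196.3) = 0.009526, so f = 105 cm.
Since f is positive, the thin lens is converging.

f = 105 cm (converging)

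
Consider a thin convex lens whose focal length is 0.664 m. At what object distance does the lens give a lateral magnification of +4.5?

0.516 m

m = −d_i/d_o ⇒ d_i = −m·d_o.
1/f = 1/d_o + 1/d_i = 1/d_o − 1/(m·d_o) = (1 − 1/m)/d_o, so d_o = f(1 − 1/m) = (0.6640)(1 − 1/(+4.5)) = 0.516 m.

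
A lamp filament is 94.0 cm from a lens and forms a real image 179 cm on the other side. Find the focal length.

Real image ⇒ d_i = +179 cm.
1/f = 1/d_o + 1/d_i = 1/(94.0) + 1/(179) = 0.01622, so f = 61.6 cm.
Since f is positive, the lens is converging.

f = 61.6 cm (converging)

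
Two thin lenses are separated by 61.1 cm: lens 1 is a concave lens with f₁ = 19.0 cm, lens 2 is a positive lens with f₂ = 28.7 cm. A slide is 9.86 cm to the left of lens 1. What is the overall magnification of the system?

m = -0.486

f₁ = −19.0 cm (diverging).
Lens 1: 1/d_i1 = 1/(-19.0) − 1/(9.86) = -0.1541, so d_i1 = -6.491 cm; m₁ = −d_i1/d_o1 = +0.6583.
d_o2 = 61.1 − (-6.491) = 67.59 cm.
Lens 2: 1/d_i2 = 1/(28.7) − 1/(67.59) = 0.02005, so d_i2 = 49.88 cm; m₂ = −d_i2/d_o2 = -0.7380.
m = m₁·m₂ = (+0.6583)(-0.7380) = -0.486.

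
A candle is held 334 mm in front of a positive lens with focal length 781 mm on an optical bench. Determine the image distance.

Lens equation: 1/v = 1/f − 1/u = 1/(781.0) − 1/(334) = 0.001280 − 0.002994 = -0.001714, so v = -584 mm.
The image is virtual, upright and enlarged, on the same side as the object.

584 mm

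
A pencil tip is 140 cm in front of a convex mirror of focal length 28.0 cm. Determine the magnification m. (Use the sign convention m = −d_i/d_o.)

m = +0.167

For a convex mirror, f = -28.0 cm.
1/d_i = 1/f − 1/d_o = 1/(-28.00) − 1/(140) = -0.04286, so d_i = -23.33 cm.
m = −d_i/d_o = −(-23.33)/(140) = +0.167.
The image is virtual, upright and reduced, behind the mirror.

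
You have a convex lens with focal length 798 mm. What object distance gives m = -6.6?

m = −d_i/d_o ⇒ d_i = −m·d_o.
1/f = 1/d_o + 1/d_i = 1/d_o − 1/(m·d_o) = (1 − 1/m)/d_o, so d_o = f(1 − 1/m) = (798.0)(1 − 1/(-6.6)) = 919 mm.

919 mm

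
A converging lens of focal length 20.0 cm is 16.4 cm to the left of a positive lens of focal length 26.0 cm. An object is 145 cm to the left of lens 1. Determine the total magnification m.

m = -0.127

Lens 1: 1/d_i1 = 1/(20.0) − 1/(145) = 0.04310, so d_i1 = 23.20 cm; m₁ = −d_i1/d_o1 = -0.1600.
d_o2 = 16.4 − (23.20) = -6.800 cm (virtual object).
Lens 2: 1/d_i2 = 1/(26.0) − 1/(-6.800) = 0.1855, so d_i2 = 5.390 cm; m₂ = −d_i2/d_o2 = +0.7927.
m = m₁·m₂ = (-0.1600)(+0.7927) = -0.127.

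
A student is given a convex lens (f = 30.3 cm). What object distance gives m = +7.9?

m = −d_i/d_o ⇒ d_i = −m·d_o.
1/f = 1/d_o + 1/d_i = 1/d_o − 1/(m·d_o) = (1 − 1/m)/d_o, so d_o = f(1 − 1/m) = (30.30)(1 − 1/(+7.9)) = 26.5 cm.

26.5 cm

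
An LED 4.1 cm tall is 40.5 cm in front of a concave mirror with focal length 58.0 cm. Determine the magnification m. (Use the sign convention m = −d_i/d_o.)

m = +3.31

1/d_i = 1/f − 1/d_o = 1/(58.00) − 1/(40.5) = -0.007450, so d_i = -134.2 cm.
m = −d_i/d_o = −(-134.2)/(40.5) = +3.31.
The image is virtual, upright and enlarged, behind the mirror.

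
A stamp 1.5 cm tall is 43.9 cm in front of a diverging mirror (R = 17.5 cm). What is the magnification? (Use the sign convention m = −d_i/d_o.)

m = +0.166

f = R/2 = 17.5/2 = 8.750 cm; for a diverging mirror, f = -8.750 cm.
1/d_i = 1/f − 1/d_o = 1/(-8.750) − 1/(43.9) = -0.1371, so d_i = -7.296 cm.
m = −d_i/d_o = −(-7.296)/(43.9) = +0.166.
The image is virtual, upright and reduced, behind the mirror.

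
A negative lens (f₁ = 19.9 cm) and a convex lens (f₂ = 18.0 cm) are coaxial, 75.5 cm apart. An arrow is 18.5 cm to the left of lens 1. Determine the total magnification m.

m = -0.139

f₁ = −19.9 cm (diverging).
Lens 1: 1/d_i1 = 1/(-19.9) − 1/(18.5) = -0.1043, so d_i1 = -9.587 cm; m₁ = −d_i1/d_o1 = +0.5182.
d_o2 = 75.5 − (-9.587) = 85.09 cm.
Lens 2: 1/d_i2 = 1/(18.0) − 1/(85.09) = 0.04380, so d_i2 = 22.83 cm; m₂ = −d_i2/d_o2 = -0.2683.
m = m₁·m₂ = (+0.5182)(-0.2683) = -0.139.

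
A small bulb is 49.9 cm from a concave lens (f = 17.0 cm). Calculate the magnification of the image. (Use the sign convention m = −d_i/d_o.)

m = +0.254

For a concave lens, f = -17.0 cm.
1/d_i = 1/f − 1/d_o = 1/(-17.00) − 1/(49.9) = -0.07886, so d_i = -12.68 cm.
m = −d_i/d_o = −(-12.68)/(49.9) = +0.254.
The image is virtual, upright and reduced, on the same side as the object.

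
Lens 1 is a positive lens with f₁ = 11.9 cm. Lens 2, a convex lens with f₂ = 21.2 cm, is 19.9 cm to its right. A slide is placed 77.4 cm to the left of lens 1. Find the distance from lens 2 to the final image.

Lens 1: 1/d_i1 = 1/f₁ − 1/d_o1 = 1/(11.9) − 1/(77.4) = 0.07111, so d_i1 = 14.06 cm.
The intermediate image is 14.06 cm to the right of lens 1, which is 19.9 − (14.06) = 5.840 cm to the left of lens 2, so d_o2 = +5.840 cm.
Lens 2: 1/d_i2 = 1/f₂ − 1/d_o2 = 1/(21.2) − 1/(5.840) = -0.1241, so d_i2 = -8.06 cm.
The final image is virtual, 8.06 cm to the left of lens 2 (overall magnification ≈ -0.25).

8.06 cm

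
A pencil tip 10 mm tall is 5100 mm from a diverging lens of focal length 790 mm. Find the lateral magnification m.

m = +0.134

For a diverging lens, f = -790 mm.
1/d_i = 1/f − 1/d_o = 1/(-790.0) − 1/(5100) = -0.001462, so d_i = -684.0 mm.
m = −d_i/d_o = −(-684.0)/(5100) = +0.134.
The image is virtual, upright and reduced, on the same side as the object.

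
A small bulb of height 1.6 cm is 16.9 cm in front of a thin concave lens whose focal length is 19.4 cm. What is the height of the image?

0.855 cm

For a concave lens, f = -19.4 cm.
1/d_i = 1/f − 1/d_o = 1/(-19.40) − 1/(16.9) = -0.1107, so d_i = -9.032 cm.
m = −d_i/d_o = +0.5344.
|h_i| = |m|·h_o = 0.5344 × 1.6 = 0.855 cm. The image is virtual, upright and reduced, on the same side as the object.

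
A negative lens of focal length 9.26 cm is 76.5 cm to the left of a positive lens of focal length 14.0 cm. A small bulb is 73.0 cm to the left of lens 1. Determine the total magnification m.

f₁ = −9.26 cm (diverging).
Lens 1: 1/d_i1 = 1/(-9.26) − 1/(73.0) = -0.1217, so d_i1 = -8.218 cm; m₁ = −d_i1/d_o1 = +0.1126.
d_o2 = 76.5 − (-8.218) = 84.72 cm.
Lens 2: 1/d_i2 = 1/(14.0) − 1/(84.72) = 0.05962, so d_i2 = 16.77 cm; m₂ = −d_i2/d_o2 = -0.1980.
m = m₁·m₂ = (+0.1126)(-0.1980) = -0.0223.

m = -0.0223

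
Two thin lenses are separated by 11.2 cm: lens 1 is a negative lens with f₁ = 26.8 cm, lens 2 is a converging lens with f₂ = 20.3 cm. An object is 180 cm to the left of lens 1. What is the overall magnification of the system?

m = -0.185

f₁ = −26.8 cm (diverging).
Lens 1: 1/d_i1 = 1/(-26.8) − 1/(180) = -0.04287, so d_i1 = -23.33 cm; m₁ = −d_i1/d_o1 = +0.1296.
d_o2 = 11.2 − (-23.33) = 34.53 cm.
Lens 2: 1/d_i2 = 1/(20.3) − 1/(34.53) = 0.02030, so d_i2 = 49.26 cm; m₂ = −d_i2/d_o2 = -1.427.
m = m₁·m₂ = (+0.1296)(-1.427) = -0.185.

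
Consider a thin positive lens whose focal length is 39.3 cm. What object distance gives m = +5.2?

m = −d_i/d_o ⇒ d_i = −m·d_o.
1/f = 1/d_o + 1/d_i = 1/d_o − 1/(m·d_o) = (1 − 1/m)/d_o, so d_o = f(1 − 1/m) = (39.30)(1 − 1/(+5.2)) = 31.7 cm.

31.7 cm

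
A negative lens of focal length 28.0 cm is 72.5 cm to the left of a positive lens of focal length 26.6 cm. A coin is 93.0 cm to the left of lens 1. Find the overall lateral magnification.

m = -0.0913

f₁ = −28.0 cm (diverging).
Lens 1: 1/d_i1 = 1/(-28.0) − 1/(93.0) = -0.04647, so d_i1 = -21.52 cm; m₁ = −d_i1/d_o1 = +0.2314.
d_o2 = 72.5 − (-21.52) = 94.02 cm.
Lens 2: 1/d_i2 = 1/(26.6) − 1/(94.02) = 0.02696, so d_i2 = 37.09 cm; m₂ = −d_i2/d_o2 = -0.3945.
m = m₁·m₂ = (+0.2314)(-0.3945) = -0.0913.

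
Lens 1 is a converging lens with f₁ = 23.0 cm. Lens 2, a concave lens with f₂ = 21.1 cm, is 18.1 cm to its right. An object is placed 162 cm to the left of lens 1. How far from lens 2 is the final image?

14.8 cm

Lens 1: 1/d_i1 = 1/f₁ − 1/d_o1 = 1/(23.0) − 1/(162) = 0.03731, so d_i1 = 26.81 cm.
The intermediate image is 26.81 cm to the right of lens 1, which lies 8.710 cm to the right of lens 2 — a virtual object — so d_o2 = −8.710 cm.
Lens 2 is diverging, so f₂ = −21.1 cm.
Lens 2: 1/d_i2 = 1/f₂ − 1/d_o2 = 1/(-21.1) − 1/(-8.710) = 0.06742, so d_i2 = 14.8 cm.
The final image is real, 14.8 cm to the right of lens 2 (overall magnification ≈ -0.28).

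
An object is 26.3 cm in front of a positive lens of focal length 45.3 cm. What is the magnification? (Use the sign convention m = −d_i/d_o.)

m = +2.38

1/d_i = 1/f − 1/d_o = 1/(45.30) − 1/(26.3) = -0.01595, so d_i = -62.70 cm.
m = −d_i/d_o = −(-62.70)/(26.3) = +2.38.
The image is virtual, upright and enlarged, on the same side as the object.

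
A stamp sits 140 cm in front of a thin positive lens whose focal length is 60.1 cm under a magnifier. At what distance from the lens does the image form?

105 cm

Lens equation: 1/s_i = 1/f − 1/s_o = 1/(60.10) − 1/(140) = 0.01664 − 0.007143 = 0.009496, so s_i = 105 cm.
The image is real, inverted and reduced, on the far side of the lens.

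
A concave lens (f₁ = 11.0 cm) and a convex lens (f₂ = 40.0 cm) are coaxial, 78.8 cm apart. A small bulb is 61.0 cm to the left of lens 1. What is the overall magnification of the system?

f₁ = −11.0 cm (diverging).
Lens 1: 1/d_i1 = 1/(-11.0) − 1/(61.0) = -0.1073, so d_i1 = -9.319 cm; m₁ = −d_i1/d_o1 = +0.1528.
d_o2 = 78.8 − (-9.319) = 88.12 cm.
Lens 2: 1/d_i2 = 1/(40.0) − 1/(88.12) = 0.01365, so d_i2 = 73.25 cm; m₂ = −d_i2/d_o2 = -0.8313.
m = m₁·m₂ = (+0.1528)(-0.8313) = -0.127.

m = -0.127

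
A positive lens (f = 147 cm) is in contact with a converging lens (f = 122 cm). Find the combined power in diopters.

P₁ = 1/f₁ = 1/(1.47 m) = +0.6803 D; P₂ = 1/f₂ = 1/(1.22 m) = +0.8197 D.
For thin lenses in contact, P = P₁ + P₂ = (+0.6803) + (+0.8197) = +1.50 D.

P = +1.50 D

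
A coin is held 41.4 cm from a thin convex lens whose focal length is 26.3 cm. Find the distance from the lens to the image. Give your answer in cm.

72.1 cm

Thin-lens equation: 1/s_i = 1/f − 1/s_o = 1/(26.30) − 1/(41.4) = 0.03802 − 0.02415 = 0.01387, so s_i = 72.1 cm.
The image is real, inverted and enlarged, on the far side of the lens.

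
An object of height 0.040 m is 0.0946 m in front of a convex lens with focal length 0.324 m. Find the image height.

0.0565 m

1/d_i = 1/f − 1/d_o = 1/(0.3240) − 1/(0.0946) = -7.484, so d_i = -0.1336 m.
m = −d_i/d_o = +1.412.
|h_i| = |m|·h_o = 1.412 × 0.040 = 0.0565 m. The image is virtual, upright and enlarged, on the same side as the object.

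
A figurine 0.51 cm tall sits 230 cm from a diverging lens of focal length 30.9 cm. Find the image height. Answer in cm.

0.0604 cm

For a diverging lens, f = -30.9 cm.
1/d_i = 1/f − 1/d_o = 1/(-30.90) − 1/(230) = -0.03671, so d_i = -27.24 cm.
m = −d_i/d_o = +0.1184.
|h_i| = |m|·h_o = 0.1184 × 0.51 = 0.0604 cm. The image is virtual, upright and reduced, on the same side as the object.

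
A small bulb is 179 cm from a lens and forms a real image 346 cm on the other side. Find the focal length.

f = 118 cm (converging)

Real image ⇒ d_i = +346 cm.
1/f = 1/d_o + 1/d_i = 1/(179) + 1/(346) = 0.008477, so f = 118 cm.
Since f is positive, the lens is converging.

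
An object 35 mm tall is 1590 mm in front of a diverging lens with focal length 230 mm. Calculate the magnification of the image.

m = +0.126

For a diverging lens, f = -230 mm.
1/d_i = 1/f − 1/d_o = 1/(-230.0) − 1/(1590) = -0.004977, so d_i = -200.9 mm.
m = −d_i/d_o = −(-200.9)/(1590) = +0.126.
The image is virtual, upright and reduced, on the same side as the object.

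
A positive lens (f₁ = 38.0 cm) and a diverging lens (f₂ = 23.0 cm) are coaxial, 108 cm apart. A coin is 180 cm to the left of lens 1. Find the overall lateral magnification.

Lens 1: 1/d_i1 = 1/(38.0) − 1/(180) = 0.02076, so d_i1 = 48.17 cm; m₁ = −d_i1/d_o1 = -0.2676.
d_o2 = 108 − (48.17) = 59.83 cm.
f₂ = −23.0 cm (diverging).
Lens 2: 1/d_i2 = 1/(-23.0) − 1/(59.83) = -0.06019, so d_i2 = -16.61 cm; m₂ = −d_i2/d_o2 = +0.2777.
m = m₁·m₂ = (-0.2676)(+0.2777) = -0.0743.

m = -0.0743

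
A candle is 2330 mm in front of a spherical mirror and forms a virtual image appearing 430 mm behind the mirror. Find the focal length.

f = -527 mm (convex)

Virtual image ⇒ d_i = −430 mm.
1/f = 1/d_o + 1/d_i = 1/(2330) + 1/(-430) = -0.001896, so f = -527 mm.
Since f is negative, the spherical mirror is convex.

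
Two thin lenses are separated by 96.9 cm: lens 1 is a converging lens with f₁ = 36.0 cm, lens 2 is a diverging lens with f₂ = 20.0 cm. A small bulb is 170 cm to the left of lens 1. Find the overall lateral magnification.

Lens 1: 1/d_i1 = 1/(36.0) − 1/(170) = 0.02190, so d_i1 = 45.67 cm; m₁ = −d_i1/d_o1 = -0.2686.
d_o2 = 96.9 − (45.67) = 51.23 cm.
f₂ = −20.0 cm (diverging).
Lens 2: 1/d_i2 = 1/(-20.0) − 1/(51.23) = -0.06952, so d_i2 = -14.38 cm; m₂ = −d_i2/d_o2 = +0.2808.
m = m₁·m₂ = (-0.2686)(+0.2808) = -0.0754.

m = -0.0754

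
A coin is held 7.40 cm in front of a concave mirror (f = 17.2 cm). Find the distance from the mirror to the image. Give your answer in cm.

13.0 cm

Mirror equation: 1/q = 1/f − 1/p = 1/(17.20) − 1/(7.40) = 0.05814 − 0.1351 = -0.07700, so q = -13.0 cm.
The image is virtual, upright and enlarged, behind the mirror.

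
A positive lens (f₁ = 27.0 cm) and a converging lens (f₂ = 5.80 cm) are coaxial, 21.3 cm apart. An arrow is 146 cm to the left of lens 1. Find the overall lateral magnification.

m = -0.0747

Lens 1: 1/d_i1 = 1/(27.0) − 1/(146) = 0.03019, so d_i1 = 33.13 cm; m₁ = −d_i1/d_o1 = -0.2269.
d_o2 = 21.3 − (33.13) = -11.83 cm (virtual object).
Lens 2: 1/d_i2 = 1/(5.80) − 1/(-11.83) = 0.2569, so d_i2 = 3.892 cm; m₂ = −d_i2/d_o2 = +0.3290.
m = m₁·m₂ = (-0.2269)(+0.3290) = -0.0747.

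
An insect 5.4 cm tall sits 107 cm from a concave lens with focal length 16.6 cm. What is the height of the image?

0.725 cm

For a concave lens, f = -16.6 cm.
1/d_i = 1/f − 1/d_o = 1/(-16.60) − 1/(107) = -0.06959, so d_i = -14.37 cm.
m = −d_i/d_o = +0.1343.
|h_i| = |m|·h_o = 0.1343 × 5.4 = 0.725 cm. The image is virtual, upright and reduced, on the same side as the object.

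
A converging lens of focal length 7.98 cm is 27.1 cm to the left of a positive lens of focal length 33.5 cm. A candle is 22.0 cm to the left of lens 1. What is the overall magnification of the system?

m = -1.01

Lens 1: 1/d_i1 = 1/(7.98) − 1/(22.0) = 0.07986, so d_i1 = 12.52 cm; m₁ = −d_i1/d_o1 = -0.5691.
d_o2 = 27.1 − (12.52) = 14.58 cm.
Lens 2: 1/d_i2 = 1/(33.5) − 1/(14.58) = -0.03874, so d_i2 = -25.82 cm; m₂ = −d_i2/d_o2 = +1.771.
m = m₁·m₂ = (-0.5691)(+1.771) = -1.01.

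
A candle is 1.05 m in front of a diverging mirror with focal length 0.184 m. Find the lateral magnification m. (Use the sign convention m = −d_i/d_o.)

For a diverging mirror, f = -0.184 m.
1/d_i = 1/f − 1/d_o = 1/(-0.1840) − 1/(1.05) = -6.387, so d_i = -0.1566 m.
m = −d_i/d_o = −(-0.1566)/(1.05) = +0.149.
The image is virtual, upright and reduced, behind the mirror.

m = +0.149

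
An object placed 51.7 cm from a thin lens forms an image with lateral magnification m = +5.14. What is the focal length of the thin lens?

m = −d_i/d_o ⇒ d_i = −m·d_o = −(+5.14)·(51.7) = -265.7 cm.
1/f = 1/d_o + 1/d_i = 1/(51.7) + 1/(-265.7) = 0.01558, so f = 64.2 cm.
Since f is positive, the thin lens is converging.

f = 64.2 cm (converging)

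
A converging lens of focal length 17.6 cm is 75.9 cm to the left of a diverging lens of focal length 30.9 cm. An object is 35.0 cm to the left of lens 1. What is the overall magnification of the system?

Lens 1: 1/d_i1 = 1/(17.6) − 1/(35.0) = 0.02825, so d_i1 = 35.40 cm; m₁ = −d_i1/d_o1 = -1.011.
d_o2 = 75.9 − (35.40) = 40.50 cm.
f₂ = −30.9 cm (diverging).
Lens 2: 1/d_i2 = 1/(-30.9) − 1/(40.50) = -0.05705, so d_i2 = -17.53 cm; m₂ = −d_i2/d_o2 = +0.4328.
m = m₁·m₂ = (-1.011)(+0.4328) = -0.438.

m = -0.438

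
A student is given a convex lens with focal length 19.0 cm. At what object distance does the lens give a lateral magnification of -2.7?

26.0 cm

m = −d_i/d_o ⇒ d_i = −m·d_o.
1/f = 1/d_o + 1/d_i = 1/d_o − 1/(m·d_o) = (1 − 1/m)/d_o, so d_o = f(1 − 1/m) = (19.00)(1 − 1/(-2.7)) = 26.0 cm.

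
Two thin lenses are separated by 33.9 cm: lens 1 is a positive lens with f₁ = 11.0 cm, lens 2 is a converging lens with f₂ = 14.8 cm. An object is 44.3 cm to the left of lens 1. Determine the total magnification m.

Lens 1: 1/d_i1 = 1/(11.0) − 1/(44.3) = 0.06834, so d_i1 = 14.63 cm; m₁ = −d_i1/d_o1 = -0.3302.
d_o2 = 33.9 − (14.63) = 19.27 cm.
Lens 2: 1/d_i2 = 1/(14.8) − 1/(19.27) = 0.01567, so d_i2 = 63.80 cm; m₂ = −d_i2/d_o2 = -3.311.
m = m₁·m₂ = (-0.3302)(-3.311) = +1.09.

m = +1.09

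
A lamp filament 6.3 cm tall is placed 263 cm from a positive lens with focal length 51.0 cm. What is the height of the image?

1.52 cm

1/d_i = 1/f − 1/d_o = 1/(51.00) − 1/(263) = 0.01581, so d_i = 63.27 cm.
m = −d_i/d_o = -0.2406.
|h_i| = |m|·h_o = 0.2406 × 6.3 = 1.52 cm. The image is real, inverted and reduced, on the far side of the lens.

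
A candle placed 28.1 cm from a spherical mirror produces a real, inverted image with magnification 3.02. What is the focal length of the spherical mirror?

f = 21.1 cm (concave)

m = −d_i/d_o ⇒ d_i = −m·d_o = −(-3.02)·(28.1) = 84.86 cm.
1/f = 1/d_o + 1/d_i = 1/(28.1) + 1/(84.86) = 0.04737, so f = 21.1 cm.
Since f is positive, the spherical mirror is concave.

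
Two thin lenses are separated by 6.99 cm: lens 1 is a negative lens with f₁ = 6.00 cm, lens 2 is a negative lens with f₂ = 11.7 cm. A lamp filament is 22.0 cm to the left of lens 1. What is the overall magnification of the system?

m = +0.107

f₁ = −6.00 cm (diverging).
Lens 1: 1/d_i1 = 1/(-6.00) − 1/(22.0) = -0.2121, so d_i1 = -4.714 cm; m₁ = −d_i1/d_o1 = +0.2143.
d_o2 = 6.99 − (-4.714) = 11.70 cm.
f₂ = −11.7 cm (diverging).
Lens 2: 1/d_i2 = 1/(-11.7) − 1/(11.70) = -0.1709, so d_i2 = -5.850 cm; m₂ = −d_i2/d_o2 = +0.5000.
m = m₁·m₂ = (+0.2143)(+0.5000) = +0.107.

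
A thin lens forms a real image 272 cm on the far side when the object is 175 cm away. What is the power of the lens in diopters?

d_i = +272 cm.
1/f = 1/d_o + 1/d_i = 1/(175) + 1/(272) = 0.009391 cm⁻¹.
f = 106.5 cm = 1.065 m, so P = 1/f = +0.939 D.

P = +0.939 D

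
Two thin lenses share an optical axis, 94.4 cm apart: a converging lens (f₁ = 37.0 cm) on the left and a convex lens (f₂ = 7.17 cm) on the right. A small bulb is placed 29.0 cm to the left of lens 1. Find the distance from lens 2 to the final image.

7.40 cm

Lens 1: 1/d_i1 = 1/f₁ − 1/d_o1 = 1/(37.0) − 1/(29.0) = -0.007456, so d_i1 = -134.1 cm.
The intermediate image is 134.1 cm to the left of lens 1 (virtual), which is 94.4 − (-134.1) = 228.5 cm to the left of lens 2, so d_o2 = +228.5 cm.
Lens 2: 1/d_i2 = 1/f₂ − 1/d_o2 = 1/(7.17) − 1/(228.5) = 0.1351, so d_i2 = 7.40 cm.
The final image is real, 7.40 cm to the right of lens 2 (overall magnification ≈ -0.15).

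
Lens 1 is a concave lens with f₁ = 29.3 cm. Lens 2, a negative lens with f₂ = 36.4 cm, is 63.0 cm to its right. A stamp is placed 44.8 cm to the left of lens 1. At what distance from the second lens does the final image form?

Lens 1 is diverging, so f₁ = −29.3 cm.
Lens 1: 1/d_i1 = 1/f₁ − 1/d_o1 = 1/(-29.3) − 1/(44.8) = -0.05645, so d_i1 = -17.71 cm.
The intermediate image is 17.71 cm to the left of lens 1 (virtual), which is 63.0 − (-17.71) = 80.71 cm to the left of lens 2, so d_o2 = +80.71 cm.
Lens 2 is diverging, so f₂ = −36.4 cm.
Lens 2: 1/d_i2 = 1/f₂ − 1/d_o2 = 1/(-36.4) − 1/(80.71) = -0.03986, so d_i2 = -25.1 cm.
The final image is virtual, 25.1 cm to the left of lens 2 (overall magnification ≈ 0.12).

25.1 cm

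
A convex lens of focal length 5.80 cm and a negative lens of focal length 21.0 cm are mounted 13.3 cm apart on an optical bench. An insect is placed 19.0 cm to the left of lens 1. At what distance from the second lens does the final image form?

4.01 cm

Lens 1: 1/d_i1 = 1/f₁ − 1/d_o1 = 1/(5.80) − 1/(19.0) = 0.1198, so d_i1 = 8.348 cm.
The intermediate image is 8.348 cm to the right of lens 1, which is 13.3 − (8.348) = 4.952 cm to the left of lens 2, so d_o2 = +4.952 cm.
Lens 2 is diverging, so f₂ = −21.0 cm.
Lens 2: 1/d_i2 = 1/f₂ − 1/d_o2 = 1/(-21.0) − 1/(4.952) = -0.2496, so d_i2 = -4.01 cm.
The final image is virtual, 4.01 cm to the left of lens 2 (overall magnification ≈ -0.36).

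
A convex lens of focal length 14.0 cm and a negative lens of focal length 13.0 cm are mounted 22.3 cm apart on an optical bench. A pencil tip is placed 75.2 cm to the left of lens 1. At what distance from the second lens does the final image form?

3.66 cm

Lens 1: 1/d_i1 = 1/f₁ − 1/d_o1 = 1/(14.0) − 1/(75.2) = 0.05813, so d_i1 = 17.20 cm.
The intermediate image is 17.20 cm to the right of lens 1, which is 22.3 − (17.20) = 5.100 cm to the left of lens 2, so d_o2 = +5.100 cm.
Lens 2 is diverging, so f₂ = −13.0 cm.
Lens 2: 1/d_i2 = 1/f₂ − 1/d_o2 = 1/(-13.0) − 1/(5.100) = -0.2730, so d_i2 = -3.66 cm.
The final image is virtual, 3.66 cm to the left of lens 2 (overall magnification ≈ -0.16).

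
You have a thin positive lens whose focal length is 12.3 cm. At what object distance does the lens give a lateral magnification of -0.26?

59.6 cm

m = −d_i/d_o ⇒ d_i = −m·d_o.
1/f = 1/d_o + 1/d_i = 1/d_o − 1/(m·d_o) = (1 − 1/m)/d_o, so d_o = f(1 − 1/m) = (12.30)(1 − 1/(-0.26)) = 59.6 cm.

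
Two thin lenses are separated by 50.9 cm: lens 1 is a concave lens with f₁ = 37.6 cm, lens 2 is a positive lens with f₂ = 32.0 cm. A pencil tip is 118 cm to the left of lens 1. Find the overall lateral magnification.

f₁ = −37.6 cm (diverging).
Lens 1: 1/d_i1 = 1/(-37.6) − 1/(118) = -0.03507, so d_i1 = -28.51 cm; m₁ = −d_i1/d_o1 = +0.2416.
d_o2 = 50.9 − (-28.51) = 79.41 cm.
Lens 2: 1/d_i2 = 1/(32.0) − 1/(79.41) = 0.01866, so d_i2 = 53.60 cm; m₂ = −d_i2/d_o2 = -0.6750.
m = m₁·m₂ = (+0.2416)(-0.6750) = -0.163.

m = -0.163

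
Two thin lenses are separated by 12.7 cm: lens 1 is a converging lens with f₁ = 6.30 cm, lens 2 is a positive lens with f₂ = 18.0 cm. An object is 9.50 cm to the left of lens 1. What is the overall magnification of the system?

m = -1.48

Lens 1: 1/d_i1 = 1/(6.30) − 1/(9.50) = 0.05347, so d_i1 = 18.70 cm; m₁ = −d_i1/d_o1 = -1.968.
d_o2 = 12.7 − (18.70) = -6.000 cm (virtual object).
Lens 2: 1/d_i2 = 1/(18.0) − 1/(-6.000) = 0.2222, so d_i2 = 4.500 cm; m₂ = −d_i2/d_o2 = +0.7500.
m = m₁·m₂ = (-1.968)(+0.7500) = -1.48.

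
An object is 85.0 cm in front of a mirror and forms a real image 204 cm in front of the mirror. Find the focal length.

Real image ⇒ d_i = +204 cm.
1/f = 1/d_o + 1/d_i = 1/(85.0) + 1/(204) = 0.01667, so f = 60.0 cm.
Since f is positive, the mirror is concave.

f = 60.0 cm (concave)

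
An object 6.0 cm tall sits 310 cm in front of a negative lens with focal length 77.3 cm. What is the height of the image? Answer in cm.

For a negative lens, f = -77.3 cm.
1/d_i = 1/f − 1/d_o = 1/(-77.30) − 1/(310) = -0.01616, so d_i = -61.87 cm.
m = −d_i/d_o = +0.1996.
|h_i| = |m|·h_o = 0.1996 × 6.0 = 1.20 cm. The image is virtual, upright and reduced, on the same side as the object.

1.20 cm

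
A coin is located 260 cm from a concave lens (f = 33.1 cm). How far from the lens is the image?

29.4 cm

For a concave lens, f = -33.1 cm.
Lens equation: 1/q = 1/f − 1/p = 1/(-33.10) − 1/(260) = -0.03021 − 0.003846 = -0.03406, so q = -29.4 cm.
The image is virtual, upright and reduced, on the same side as the object.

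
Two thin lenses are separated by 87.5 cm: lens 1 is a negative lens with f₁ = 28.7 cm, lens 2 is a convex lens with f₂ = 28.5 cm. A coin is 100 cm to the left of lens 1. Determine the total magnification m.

f₁ = −28.7 cm (diverging).
Lens 1: 1/d_i1 = 1/(-28.7) − 1/(100) = -0.04484, so d_i1 = -22.30 cm; m₁ = −d_i1/d_o1 = +0.2230.
d_o2 = 87.5 − (-22.30) = 109.8 cm.
Lens 2: 1/d_i2 = 1/(28.5) − 1/(109.8) = 0.02598, so d_i2 = 38.49 cm; m₂ = −d_i2/d_o2 = -0.3506.
m = m₁·m₂ = (+0.2230)(-0.3506) = -0.0782.

m = -0.0782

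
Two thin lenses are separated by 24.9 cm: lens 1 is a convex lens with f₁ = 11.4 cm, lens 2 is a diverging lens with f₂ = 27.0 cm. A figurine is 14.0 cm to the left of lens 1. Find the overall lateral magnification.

m = +12.5

Lens 1: 1/d_i1 = 1/(11.4) − 1/(14.0) = 0.01629, so d_i1 = 61.38 cm; m₁ = −d_i1/d_o1 = -4.384.
d_o2 = 24.9 − (61.38) = -36.48 cm (virtual object).
f₂ = −27.0 cm (diverging).
Lens 2: 1/d_i2 = 1/(-27.0) − 1/(-36.48) = -0.009625, so d_i2 = -103.9 cm; m₂ = −d_i2/d_o2 = -2.848.
m = m₁·m₂ = (-4.384)(-2.848) = +12.5.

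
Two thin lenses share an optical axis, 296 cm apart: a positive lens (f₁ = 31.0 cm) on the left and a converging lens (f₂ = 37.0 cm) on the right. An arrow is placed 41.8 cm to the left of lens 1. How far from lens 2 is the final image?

Lens 1: 1/d_i1 = 1/f₁ − 1/d_o1 = 1/(31.0) − 1/(41.8) = 0.008335, so d_i1 = 120.0 cm.
The intermediate image is 120.0 cm to the right of lens 1, which is 296 − (120.0) = 176.0 cm to the left of lens 2, so d_o2 = +176.0 cm.
Lens 2: 1/d_i2 = 1/f₂ − 1/d_o2 = 1/(37.0) − 1/(176.0) = 0.02135, so d_i2 = 46.8 cm.
The final image is real, 46.8 cm to the right of lens 2 (overall magnification ≈ 0.76).

46.8 cm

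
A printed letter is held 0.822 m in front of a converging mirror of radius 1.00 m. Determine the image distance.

f = R/2 = 1.00/2 = 0.5000 m.
Mirror equation: 1/q = 1/f − 1/p = 1/(0.5000) − 1/(0.822) = 2.000 − 1.217 = 0.7835, so q = 1.28 m.
The image is real, inverted and enlarged, in front of the mirror.

1.28 m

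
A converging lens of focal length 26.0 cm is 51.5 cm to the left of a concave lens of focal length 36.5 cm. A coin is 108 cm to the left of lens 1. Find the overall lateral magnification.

m = -0.215

Lens 1: 1/d_i1 = 1/(26.0) − 1/(108) = 0.02920, so d_i1 = 34.24 cm; m₁ = −d_i1/d_o1 = -0.3170.
d_o2 = 51.5 − (34.24) = 17.26 cm.
f₂ = −36.5 cm (diverging).
Lens 2: 1/d_i2 = 1/(-36.5) − 1/(17.26) = -0.08533, so d_i2 = -11.72 cm; m₂ = −d_i2/d_o2 = +0.6789.
m = m₁·m₂ = (-0.3170)(+0.6789) = -0.215.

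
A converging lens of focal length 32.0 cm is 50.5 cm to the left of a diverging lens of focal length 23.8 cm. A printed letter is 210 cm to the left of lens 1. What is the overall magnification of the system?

Lens 1: 1/d_i1 = 1/(32.0) − 1/(210) = 0.02649, so d_i1 = 37.75 cm; m₁ = −d_i1/d_o1 = -0.1798.
d_o2 = 50.5 − (37.75) = 12.75 cm.
f₂ = −23.8 cm (diverging).
Lens 2: 1/d_i2 = 1/(-23.8) − 1/(12.75) = -0.1204, so d_i2 = -8.302 cm; m₂ = −d_i2/d_o2 = +0.6512.
m = m₁·m₂ = (-0.1798)(+0.6512) = -0.117.

m = -0.117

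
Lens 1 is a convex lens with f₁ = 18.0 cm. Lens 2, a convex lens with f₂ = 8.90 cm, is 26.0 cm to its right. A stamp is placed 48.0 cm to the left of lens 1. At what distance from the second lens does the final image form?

Lens 1: 1/d_i1 = 1/f₁ − 1/d_o1 = 1/(18.0) − 1/(48.0) = 0.03472, so d_i1 = 28.80 cm.
The intermediate image is 28.80 cm to the right of lens 1, which lies 2.800 cm to the right of lens 2 — a virtual object — so d_o2 = −2.800 cm.
Lens 2: 1/d_i2 = 1/f₂ − 1/d_o2 = 1/(8.90) − 1/(-2.800) = 0.4695, so d_i2 = 2.13 cm.
The final image is real, 2.13 cm to the right of lens 2 (overall magnification ≈ -0.46).

2.13 cm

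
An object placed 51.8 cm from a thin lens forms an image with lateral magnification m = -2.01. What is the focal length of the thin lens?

f = 34.6 cm (converging)

m = −d_i/d_o ⇒ d_i = −m·d_o = −(-2.01)·(51.8) = 104.1 cm.
1/f = 1/d_o + 1/d_i = 1/(51.8) + 1/(104.1) = 0.02891, so f = 34.6 cm.
Since f is positive, the thin lens is converging.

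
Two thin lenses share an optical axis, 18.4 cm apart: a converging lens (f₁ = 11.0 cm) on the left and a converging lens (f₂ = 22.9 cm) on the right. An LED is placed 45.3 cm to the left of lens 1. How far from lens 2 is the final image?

4.66 cm

Lens 1: 1/d_i1 = 1/f₁ − 1/d_o1 = 1/(11.0) − 1/(45.3) = 0.06883, so d_i1 = 14.53 cm.
The intermediate image is 14.53 cm to the right of lens 1, which is 18.4 − (14.53) = 3.870 cm to the left of lens 2, so d_o2 = +3.870 cm.
Lens 2: 1/d_i2 = 1/f₂ − 1/d_o2 = 1/(22.9) − 1/(3.870) = -0.2147, so d_i2 = -4.66 cm.
The final image is virtual, 4.66 cm to the left of lens 2 (overall magnification ≈ -0.39).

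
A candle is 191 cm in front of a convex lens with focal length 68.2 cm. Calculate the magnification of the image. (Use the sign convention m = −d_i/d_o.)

m = -0.555

1/d_i = 1/f − 1/d_o = 1/(68.20) − 1/(191) = 0.009427, so d_i = 106.1 cm.
m = −d_i/d_o = −(106.1)/(191) = -0.555.
The image is real, inverted and reduced, on the far side of the lens.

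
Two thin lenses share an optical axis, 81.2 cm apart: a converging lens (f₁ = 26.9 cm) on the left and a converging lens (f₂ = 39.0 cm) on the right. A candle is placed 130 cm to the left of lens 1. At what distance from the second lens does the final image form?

223 cm

Lens 1: 1/d_i1 = 1/f₁ − 1/d_o1 = 1/(26.9) − 1/(130) = 0.02948, so d_i1 = 33.92 cm.
The intermediate image is 33.92 cm to the right of lens 1, which is 81.2 − (33.92) = 47.28 cm to the left of lens 2, so d_o2 = +47.28 cm.
Lens 2: 1/d_i2 = 1/f₂ − 1/d_o2 = 1/(39.0) − 1/(47.28) = 0.004490, so d_i2 = 223 cm.
The final image is real, 223 cm to the right of lens 2 (overall magnification ≈ 1.2).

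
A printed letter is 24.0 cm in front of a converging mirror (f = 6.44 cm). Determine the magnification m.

1/d_i = 1/f − 1/d_o = 1/(6.440) − 1/(24.0) = 0.1136, so d_i = 8.802 cm.
m = −d_i/d_o = −(8.802)/(24.0) = -0.367.
The image is real, inverted and reduced, in front of the mirror.

m = -0.367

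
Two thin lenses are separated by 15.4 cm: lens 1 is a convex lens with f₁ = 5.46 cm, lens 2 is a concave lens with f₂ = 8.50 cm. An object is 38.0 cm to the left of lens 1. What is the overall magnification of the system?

m = -0.0814

Lens 1: 1/d_i1 = 1/(5.46) − 1/(38.0) = 0.1568, so d_i1 = 6.376 cm; m₁ = −d_i1/d_o1 = -0.1678.
d_o2 = 15.4 − (6.376) = 9.024 cm.
f₂ = −8.50 cm (diverging).
Lens 2: 1/d_i2 = 1/(-8.50) − 1/(9.024) = -0.2285, so d_i2 = -4.377 cm; m₂ = −d_i2/d_o2 = +0.4850.
m = m₁·m₂ = (-0.1678)(+0.4850) = -0.0814.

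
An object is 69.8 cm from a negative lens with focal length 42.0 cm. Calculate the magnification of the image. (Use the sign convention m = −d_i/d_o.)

For a negative lens, f = -42.0 cm.
1/d_i = 1/f − 1/d_o = 1/(-42.00) − 1/(69.8) = -0.03814, so d_i = -26.22 cm.
m = −d_i/d_o = −(-26.22)/(69.8) = +0.376.
The image is virtual, upright and reduced, on the same side as the object.

m = +0.376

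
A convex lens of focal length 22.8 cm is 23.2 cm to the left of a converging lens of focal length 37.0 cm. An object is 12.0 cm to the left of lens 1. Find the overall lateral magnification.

m = -6.77

Lens 1: 1/d_i1 = 1/(22.8) − 1/(12.0) = -0.03947, so d_i1 = -25.33 cm; m₁ = −d_i1/d_o1 = +2.111.
d_o2 = 23.2 − (-25.33) = 48.53 cm.
Lens 2: 1/d_i2 = 1/(37.0) − 1/(48.53) = 0.006421, so d_i2 = 155.7 cm; m₂ = −d_i2/d_o2 = -3.209.
m = m₁·m₂ = (+2.111)(-3.209) = -6.77.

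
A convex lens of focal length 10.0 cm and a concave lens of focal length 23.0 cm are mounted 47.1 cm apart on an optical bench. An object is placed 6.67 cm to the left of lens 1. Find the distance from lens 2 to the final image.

Lens 1: 1/d_i1 = 1/f₁ − 1/d_o1 = 1/(10.0) − 1/(6.67) = -0.04993, so d_i1 = -20.03 cm.
The intermediate image is 20.03 cm to the left of lens 1 (virtual), which is 47.1 − (-20.03) = 67.13 cm to the left of lens 2, so d_o2 = +67.13 cm.
Lens 2 is diverging, so f₂ = −23.0 cm.
Lens 2: 1/d_i2 = 1/f₂ − 1/d_o2 = 1/(-23.0) − 1/(67.13) = -0.05837, so d_i2 = -17.1 cm.
The final image is virtual, 17.1 cm to the left of lens 2 (overall magnification ≈ 0.77).

17.1 cm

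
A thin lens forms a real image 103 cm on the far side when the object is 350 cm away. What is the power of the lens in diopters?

d_i = +103 cm.
1/f = 1/d_o + 1/d_i = 1/(350) + 1/(103) = 0.01257 cm⁻¹.
f = 79.58 cm = 0.7958 m, so P = 1/f = +1.26 D.

P = +1.26 D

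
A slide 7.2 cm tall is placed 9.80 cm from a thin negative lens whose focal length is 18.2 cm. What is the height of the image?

4.68 cm

For a negative lens, f = -18.2 cm.
1/d_i = 1/f − 1/d_o = 1/(-18.20) − 1/(9.80) = -0.1570, so d_i = -6.370 cm.
m = −d_i/d_o = +0.6500.
|h_i| = |m|·h_o = 0.6500 × 7.2 = 4.68 cm. The image is virtual, upright and reduced, on the same side as the object.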